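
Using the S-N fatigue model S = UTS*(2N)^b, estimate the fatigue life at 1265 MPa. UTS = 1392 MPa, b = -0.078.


N = 0.5 * (S/UTS)^(1/b) = 0.5 * (1265/1392)^(1/-0.078) = 1.7047 cycles

1.7047 cycles


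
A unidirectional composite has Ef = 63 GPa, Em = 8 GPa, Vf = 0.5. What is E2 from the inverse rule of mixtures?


1/E2 = Vf/Ef + (1-Vf)/Em = 0.5/63 + 0.5/8
E2 = 14.2 GPa

14.2 GPa


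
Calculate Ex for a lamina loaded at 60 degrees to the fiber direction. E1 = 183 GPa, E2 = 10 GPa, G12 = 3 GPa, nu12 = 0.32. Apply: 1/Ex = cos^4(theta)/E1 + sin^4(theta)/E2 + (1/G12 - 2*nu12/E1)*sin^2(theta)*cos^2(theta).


cos^4(60) = 0.0625, sin^4(60) = 0.5625, sin^2(60)*cos^2(60) = 0.1875
1/G12 - 2*nu12/E1 = 1/3 - 2*0.32/183 = 0.329836 GPa^-1
1/Ex = 0.0625/183 + 0.5625/10 + 0.329836*0.1875 = 0.1184358 GPa^-1
Ex = 8.44 GPa

8.44 GPa


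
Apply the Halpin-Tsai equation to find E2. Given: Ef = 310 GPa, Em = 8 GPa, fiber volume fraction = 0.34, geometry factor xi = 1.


eta = (Ef/Em - 1)/(Ef/Em + xi) = (38.75 - 1)/(38.75 + 1) = 0.9497
E2 = Em*(1+xi*eta*Vf)/(1-eta*Vf) = 15.63 GPa

15.63 GPa


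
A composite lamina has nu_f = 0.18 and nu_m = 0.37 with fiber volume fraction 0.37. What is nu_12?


nu_12 = nu_f*Vf + nu_m*(1-Vf) = 0.18*0.37 + 0.37*0.63 = 0.2997

0.2997


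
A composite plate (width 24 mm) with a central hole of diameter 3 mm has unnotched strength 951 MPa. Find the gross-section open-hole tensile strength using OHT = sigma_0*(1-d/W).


OHT = sigma_0*(1-d/W) = 951*(1-3/24) = 832.1 MPa

832.1 MPa


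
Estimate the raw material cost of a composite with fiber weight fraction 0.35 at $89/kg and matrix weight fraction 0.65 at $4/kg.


Cost = cost_f*Wf + cost_m*Wm = 89*0.35 + 4*0.65 = $33.75/kg

$33.75/kg


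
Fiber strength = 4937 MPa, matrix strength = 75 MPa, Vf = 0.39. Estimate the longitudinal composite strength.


sigma_1 = sigma_f*Vf + sigma_m*(1-Vf) = 4937*0.39 + 75*0.61 = 1971.2 MPa

1971.2 MPa


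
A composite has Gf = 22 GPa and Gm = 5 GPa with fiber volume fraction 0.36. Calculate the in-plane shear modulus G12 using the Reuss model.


1/G12 = Vf/Gf + (1-Vf)/Gm = 0.36/22 + 0.64/5
G12 = 6.93 GPa

6.93 GPa


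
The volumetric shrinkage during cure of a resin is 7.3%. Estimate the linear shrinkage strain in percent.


Linear shrinkage ≈ vol_shrink/3 = 7.3/3 = 2.433%

2.433%


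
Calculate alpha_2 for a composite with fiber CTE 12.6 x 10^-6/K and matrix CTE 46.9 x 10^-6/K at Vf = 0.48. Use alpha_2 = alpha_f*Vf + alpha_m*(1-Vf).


alpha_2 = alpha_f*Vf + alpha_m*(1-Vf) = 12.6*0.48 + 46.9*0.52 = 30.4 x 10^-6/K

30.4 x 10^-6/K


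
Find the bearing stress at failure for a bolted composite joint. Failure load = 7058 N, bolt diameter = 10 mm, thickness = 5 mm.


sigma_br = F/(d*h) = 7058/(10*5) = 141.2 MPa

141.2 MPa


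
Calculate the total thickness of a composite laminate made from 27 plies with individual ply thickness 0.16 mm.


h = n * t_ply = 27 * 0.16 = 4.32 mm

4.32 mm


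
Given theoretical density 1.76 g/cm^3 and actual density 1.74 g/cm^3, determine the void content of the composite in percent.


Void% = (rho_theo - rho_actual)/rho_theo * 100 = (1.76 - 1.74)/1.76 * 100 = 1.14%

1.14%


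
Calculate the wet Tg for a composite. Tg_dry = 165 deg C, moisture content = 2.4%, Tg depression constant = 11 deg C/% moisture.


Tg_wet = Tg_dry - k*moisture = 165 - 11*2.4 = 138.6 deg C

138.6 deg C


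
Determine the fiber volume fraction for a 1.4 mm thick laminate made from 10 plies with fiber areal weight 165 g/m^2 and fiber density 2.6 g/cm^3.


Vf = n * FAW / (rho_f * h * 1000) = 10 * 165 / (2.6 * 1.4 * 1000) = 0.4533

0.4533


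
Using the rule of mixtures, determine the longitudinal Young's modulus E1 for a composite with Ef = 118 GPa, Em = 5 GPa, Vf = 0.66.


E1 = Ef*Vf + Em*(1-Vf) = 118*0.66 + 5*0.34 = 79.58 GPa

79.58 GPa


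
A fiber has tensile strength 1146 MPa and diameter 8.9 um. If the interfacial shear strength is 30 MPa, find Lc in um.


Lc = sigma_f * d / (2 * tau_i) = 1146 * 8.9 / (2 * 30) = 170.0 um

170.0 um


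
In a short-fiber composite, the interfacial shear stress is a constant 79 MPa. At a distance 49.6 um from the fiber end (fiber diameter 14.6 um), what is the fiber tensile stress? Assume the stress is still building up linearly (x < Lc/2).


Force balance: sigma_f * (pi*d^2/4) = tau * (pi*d) * x  ->  sigma_f = 4 * tau * x / d
sigma_f = 4 * 79 * 49.6 / 14.6 = 1073.5 MPa

1073.5 MPa


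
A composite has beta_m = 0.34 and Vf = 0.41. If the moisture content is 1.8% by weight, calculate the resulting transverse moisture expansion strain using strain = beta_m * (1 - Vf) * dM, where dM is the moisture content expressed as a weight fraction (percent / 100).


dM = 1.8/100 = 0.018
strain = beta_m * (1-Vf) * dM = 0.34 * 0.59 * 0.018 = 0.0036108

0.0036108


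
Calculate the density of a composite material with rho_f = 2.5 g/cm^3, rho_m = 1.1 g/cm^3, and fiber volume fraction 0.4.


rho_c = rho_f*Vf + rho_m*(1-Vf) = 2.5*0.4 + 1.1*0.6 = 1.66 g/cm^3

1.66 g/cm^3


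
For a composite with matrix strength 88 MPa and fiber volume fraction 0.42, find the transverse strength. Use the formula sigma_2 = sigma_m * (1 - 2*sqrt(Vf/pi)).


factor = 1 - 2*sqrt(0.42/pi) = 0.2687
sigma_2 = 88 * 0.2687 = 23.65 MPa

23.65 MPa


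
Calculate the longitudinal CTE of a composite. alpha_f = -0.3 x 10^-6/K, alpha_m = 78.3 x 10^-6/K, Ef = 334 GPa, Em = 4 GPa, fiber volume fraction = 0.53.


E1 = Ef*Vf + Em*(1-Vf) = 178.9
alpha_1 = (alpha_f*Ef*Vf + alpha_m*Em*(1-Vf))/E1 = 0.53 x 10^-6/K

0.53 x 10^-6/K


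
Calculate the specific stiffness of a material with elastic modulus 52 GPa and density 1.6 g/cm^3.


Specific stiffness = E/rho = 52/1.6 = 32.5 GPa/(g/cm^3)

32.5 GPa/(g/cm^3)


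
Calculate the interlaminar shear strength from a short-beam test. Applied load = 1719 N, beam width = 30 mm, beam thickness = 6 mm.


ILSS = 3F/(4bh) = 3*1719/(4*30*6) = 7.16 MPa

7.16 MPa


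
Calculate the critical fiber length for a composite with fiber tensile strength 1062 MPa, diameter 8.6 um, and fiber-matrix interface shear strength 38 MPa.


Lc = sigma_f * d / (2 * tau_i) = 1062 * 8.6 / (2 * 38) = 120.2 um

120.2 um


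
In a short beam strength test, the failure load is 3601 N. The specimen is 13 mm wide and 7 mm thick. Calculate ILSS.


ILSS = 3F/(4bh) = 3*3601/(4*13*7) = 29.68 MPa

29.68 MPa


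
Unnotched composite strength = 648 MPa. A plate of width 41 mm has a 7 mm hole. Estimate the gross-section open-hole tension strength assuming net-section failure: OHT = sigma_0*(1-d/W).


OHT = sigma_0*(1-d/W) = 648*(1-7/41) = 537.4 MPa

537.4 MPa


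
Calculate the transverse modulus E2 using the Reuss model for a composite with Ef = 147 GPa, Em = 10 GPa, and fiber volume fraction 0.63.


1/E2 = Vf/Ef + (1-Vf)/Em = 0.63/147 + 0.37/10
E2 = 24.22 GPa

24.22 GPa


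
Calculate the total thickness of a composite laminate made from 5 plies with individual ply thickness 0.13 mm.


h = n * t_ply = 5 * 0.13 = 0.65 mm

0.65 mm


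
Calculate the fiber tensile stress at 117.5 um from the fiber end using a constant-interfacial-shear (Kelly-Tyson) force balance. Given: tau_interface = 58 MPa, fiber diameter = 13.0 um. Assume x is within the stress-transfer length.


Force balance: sigma_f * (pi*d^2/4) = tau * (pi*d) * x  ->  sigma_f = 4 * tau * x / d
sigma_f = 4 * 58 * 117.5 / 13.0 = 2096.9 MPa

2096.9 MPa


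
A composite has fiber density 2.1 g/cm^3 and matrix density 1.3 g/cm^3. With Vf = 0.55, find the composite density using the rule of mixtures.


rho_c = rho_f*Vf + rho_m*(1-Vf) = 2.1*0.55 + 1.3*0.45 = 1.74 g/cm^3

1.74 g/cm^3


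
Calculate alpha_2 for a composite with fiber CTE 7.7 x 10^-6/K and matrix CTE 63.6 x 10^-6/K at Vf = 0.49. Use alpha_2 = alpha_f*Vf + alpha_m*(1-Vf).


alpha_2 = alpha_f*Vf + alpha_m*(1-Vf) = 7.7*0.49 + 63.6*0.51 = 36.2 x 10^-6/K

36.2 x 10^-6/K


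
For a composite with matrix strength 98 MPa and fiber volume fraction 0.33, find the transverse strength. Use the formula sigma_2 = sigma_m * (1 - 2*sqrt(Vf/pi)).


factor = 1 - 2*sqrt(0.33/pi) = 0.3518
sigma_2 = 98 * 0.3518 = 34.48 MPa

34.48 MPa


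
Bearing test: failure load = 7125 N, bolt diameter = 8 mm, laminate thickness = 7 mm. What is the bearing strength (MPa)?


sigma_br = F/(d*h) = 7125/(8*7) = 127.2 MPa

127.2 MPa


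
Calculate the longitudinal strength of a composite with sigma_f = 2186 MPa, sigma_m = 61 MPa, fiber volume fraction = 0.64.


sigma_1 = sigma_f*Vf + sigma_m*(1-Vf) = 2186*0.64 + 61*0.36 = 1421.0 MPa

1421.0 MPa


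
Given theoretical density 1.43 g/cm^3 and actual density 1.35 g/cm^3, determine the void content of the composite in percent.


Void% = (rho_theo - rho_actual)/rho_theo * 100 = (1.43 - 1.35)/1.43 * 100 = 5.59%

5.59%


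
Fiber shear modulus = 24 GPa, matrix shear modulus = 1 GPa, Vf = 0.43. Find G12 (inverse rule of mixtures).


1/G12 = Vf/Gf + (1-Vf)/Gm = 0.43/24 + 0.57/1
G12 = 1.7 GPa

1.7 GPa


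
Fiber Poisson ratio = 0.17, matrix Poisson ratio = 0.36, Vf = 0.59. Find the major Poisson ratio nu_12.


nu_12 = nu_f*Vf + nu_m*(1-Vf) = 0.17*0.59 + 0.36*0.41 = 0.2479

0.2479


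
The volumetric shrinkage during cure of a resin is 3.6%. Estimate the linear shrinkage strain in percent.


Linear shrinkage ≈ vol_shrink/3 = 3.6/3 = 1.2%

1.2%


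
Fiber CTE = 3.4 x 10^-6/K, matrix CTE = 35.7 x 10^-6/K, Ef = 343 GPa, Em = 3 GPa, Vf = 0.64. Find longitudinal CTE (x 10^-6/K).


E1 = Ef*Vf + Em*(1-Vf) = 220.6
alpha_1 = (alpha_f*Ef*Vf + alpha_m*Em*(1-Vf))/E1 = 3.56 x 10^-6/K

3.56 x 10^-6/K


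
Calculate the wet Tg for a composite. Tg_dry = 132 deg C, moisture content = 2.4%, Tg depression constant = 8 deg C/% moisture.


Tg_wet = Tg_dry - k*moisture = 132 - 8*2.4 = 112.8 deg C

112.8 deg C


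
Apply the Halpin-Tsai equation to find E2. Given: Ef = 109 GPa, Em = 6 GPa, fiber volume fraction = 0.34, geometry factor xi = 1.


eta = (Ef/Em - 1)/(Ef/Em + xi) = (18.1667 - 1)/(18.1667 + 1) = 0.8957
E2 = Em*(1+xi*eta*Vf)/(1-eta*Vf) = 11.25 GPa

11.25 GPa


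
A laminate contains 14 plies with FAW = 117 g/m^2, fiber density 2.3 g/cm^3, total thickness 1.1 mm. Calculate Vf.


Vf = n * FAW / (rho_f * h * 1000) = 14 * 117 / (2.3 * 1.1 * 1000) = 0.6474

0.6474


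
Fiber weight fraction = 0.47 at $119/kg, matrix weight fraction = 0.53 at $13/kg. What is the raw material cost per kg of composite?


Cost = cost_f*Wf + cost_m*Wm = 119*0.47 + 13*0.53 = $62.82/kg

$62.82/kg


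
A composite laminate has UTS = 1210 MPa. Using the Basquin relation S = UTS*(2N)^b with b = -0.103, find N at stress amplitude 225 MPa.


N = 0.5 * (S/UTS)^(1/b) = 0.5 * (225/1210)^(1/-0.103) = 6.1973e+06 cycles

6.1973e+06 cycles


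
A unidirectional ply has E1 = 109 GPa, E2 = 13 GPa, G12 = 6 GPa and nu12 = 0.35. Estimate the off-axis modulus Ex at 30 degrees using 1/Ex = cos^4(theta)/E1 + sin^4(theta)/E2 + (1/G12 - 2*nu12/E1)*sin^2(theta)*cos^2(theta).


cos^4(30) = 0.5625, sin^4(30) = 0.0625, sin^2(30)*cos^2(30) = 0.1875
1/G12 - 2*nu12/E1 = 1/6 - 2*0.35/109 = 0.160245 GPa^-1
1/Ex = 0.5625/109 + 0.0625/13 + 0.160245*0.1875 = 0.0400141 GPa^-1
Ex = 24.99 GPa

24.99 GPa


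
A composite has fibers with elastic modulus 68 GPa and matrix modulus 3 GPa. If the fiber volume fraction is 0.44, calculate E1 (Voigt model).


E1 = Ef*Vf + Em*(1-Vf) = 68*0.44 + 3*0.56 = 31.6 GPa

31.6 GPa


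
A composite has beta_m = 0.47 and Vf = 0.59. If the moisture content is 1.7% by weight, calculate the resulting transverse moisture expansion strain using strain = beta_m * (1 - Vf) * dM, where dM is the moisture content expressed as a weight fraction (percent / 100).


dM = 1.7/100 = 0.017
strain = beta_m * (1-Vf) * dM = 0.47 * 0.41 * 0.017 = 0.0032759

0.0032759


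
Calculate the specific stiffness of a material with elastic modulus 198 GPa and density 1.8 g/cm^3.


Specific stiffness = E/rho = 198/1.8 = 110.0 GPa/(g/cm^3)

110.0 GPa/(g/cm^3)


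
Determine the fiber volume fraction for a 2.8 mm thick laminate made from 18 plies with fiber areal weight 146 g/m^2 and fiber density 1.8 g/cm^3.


Vf = n * FAW / (rho_f * h * 1000) = 18 * 146 / (1.8 * 2.8 * 1000) = 0.5214

0.5214


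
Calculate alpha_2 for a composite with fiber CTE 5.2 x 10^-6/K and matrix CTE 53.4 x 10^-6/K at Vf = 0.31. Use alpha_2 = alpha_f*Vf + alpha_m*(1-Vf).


alpha_2 = alpha_f*Vf + alpha_m*(1-Vf) = 5.2*0.31 + 53.4*0.69 = 38.5 x 10^-6/K

38.5 x 10^-6/K


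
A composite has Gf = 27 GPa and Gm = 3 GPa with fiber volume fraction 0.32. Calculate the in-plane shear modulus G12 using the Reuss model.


1/G12 = Vf/Gf + (1-Vf)/Gm = 0.32/27 + 0.68/3
G12 = 4.19 GPa

4.19 GPa


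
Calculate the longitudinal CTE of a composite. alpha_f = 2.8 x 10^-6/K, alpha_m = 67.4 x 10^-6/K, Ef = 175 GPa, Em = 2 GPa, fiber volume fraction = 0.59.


E1 = Ef*Vf + Em*(1-Vf) = 104.07
alpha_1 = (alpha_f*Ef*Vf + alpha_m*Em*(1-Vf))/E1 = 3.31 x 10^-6/K

3.31 x 10^-6/K


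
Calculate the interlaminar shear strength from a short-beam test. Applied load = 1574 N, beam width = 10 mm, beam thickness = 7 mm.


ILSS = 3F/(4bh) = 3*1574/(4*10*7) = 16.86 MPa

16.86 MPa


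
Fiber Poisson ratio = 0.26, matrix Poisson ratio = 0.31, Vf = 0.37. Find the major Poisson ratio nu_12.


nu_12 = nu_f*Vf + nu_m*(1-Vf) = 0.26*0.37 + 0.31*0.63 = 0.2915

0.2915


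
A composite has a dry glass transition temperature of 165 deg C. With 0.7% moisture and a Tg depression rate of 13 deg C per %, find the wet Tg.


Tg_wet = Tg_dry - k*moisture = 165 - 13*0.7 = 155.9 deg C

155.9 deg C


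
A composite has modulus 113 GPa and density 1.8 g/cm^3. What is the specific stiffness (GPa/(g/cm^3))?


Specific stiffness = E/rho = 113/1.8 = 62.8 GPa/(g/cm^3)

62.8 GPa/(g/cm^3)


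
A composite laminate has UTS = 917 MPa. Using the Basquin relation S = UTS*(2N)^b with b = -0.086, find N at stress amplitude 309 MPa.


N = 0.5 * (S/UTS)^(1/b) = 0.5 * (309/917)^(1/-0.086) = 155639.3812 cycles

155639.3812 cycles


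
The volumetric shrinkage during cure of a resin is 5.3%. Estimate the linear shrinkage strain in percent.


Linear shrinkage ≈ vol_shrink/3 = 5.3/3 = 1.767%

1.767%


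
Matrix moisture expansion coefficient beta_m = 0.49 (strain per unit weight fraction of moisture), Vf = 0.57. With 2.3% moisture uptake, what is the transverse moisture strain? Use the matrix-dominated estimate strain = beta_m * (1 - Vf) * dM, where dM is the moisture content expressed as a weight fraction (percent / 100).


dM = 2.3/100 = 0.023
strain = beta_m * (1-Vf) * dM = 0.49 * 0.43 * 0.023 = 0.0048461

0.0048461


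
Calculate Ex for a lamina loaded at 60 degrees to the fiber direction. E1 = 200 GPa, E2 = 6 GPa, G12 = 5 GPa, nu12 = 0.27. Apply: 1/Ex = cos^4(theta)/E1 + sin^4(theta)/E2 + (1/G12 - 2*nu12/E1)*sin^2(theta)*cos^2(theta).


cos^4(60) = 0.0625, sin^4(60) = 0.5625, sin^2(60)*cos^2(60) = 0.1875
1/G12 - 2*nu12/E1 = 1/5 - 2*0.27/200 = 0.1973 GPa^-1
1/Ex = 0.0625/200 + 0.5625/6 + 0.1973*0.1875 = 0.1310563 GPa^-1
Ex = 7.63 GPa

7.63 GPa


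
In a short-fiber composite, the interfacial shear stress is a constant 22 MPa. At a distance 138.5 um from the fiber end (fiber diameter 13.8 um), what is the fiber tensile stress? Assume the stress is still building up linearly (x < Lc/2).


Force balance: sigma_f * (pi*d^2/4) = tau * (pi*d) * x  ->  sigma_f = 4 * tau * x / d
sigma_f = 4 * 22 * 138.5 / 13.8 = 883.2 MPa

883.2 MPa


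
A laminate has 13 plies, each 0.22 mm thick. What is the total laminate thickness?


h = n * t_ply = 13 * 0.22 = 2.86 mm

2.86 mm


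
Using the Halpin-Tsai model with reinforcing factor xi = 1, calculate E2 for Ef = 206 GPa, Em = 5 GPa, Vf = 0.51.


eta = (Ef/Em - 1)/(Ef/Em + xi) = (41.2 - 1)/(41.2 + 1) = 0.9526
E2 = Em*(1+xi*eta*Vf)/(1-eta*Vf) = 14.45 GPa

14.45 GPa


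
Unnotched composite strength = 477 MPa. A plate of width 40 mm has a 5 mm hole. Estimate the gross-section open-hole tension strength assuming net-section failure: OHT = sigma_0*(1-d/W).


OHT = sigma_0*(1-d/W) = 477*(1-5/40) = 417.4 MPa

417.4 MPa


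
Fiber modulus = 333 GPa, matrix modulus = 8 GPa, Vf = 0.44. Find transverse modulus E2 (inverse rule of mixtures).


1/E2 = Vf/Ef + (1-Vf)/Em = 0.44/333 + 0.56/8
E2 = 14.02 GPa

14.02 GPa


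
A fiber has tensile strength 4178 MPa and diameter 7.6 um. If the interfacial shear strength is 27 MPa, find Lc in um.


Lc = sigma_f * d / (2 * tau_i) = 4178 * 7.6 / (2 * 27) = 588.0 um

588.0 um


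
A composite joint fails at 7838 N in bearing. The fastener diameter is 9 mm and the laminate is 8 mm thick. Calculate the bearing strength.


sigma_br = F/(d*h) = 7838/(9*8) = 108.9 MPa

108.9 MPa


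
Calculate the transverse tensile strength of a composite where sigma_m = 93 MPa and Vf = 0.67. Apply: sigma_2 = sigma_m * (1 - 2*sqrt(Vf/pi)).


factor = 1 - 2*sqrt(0.67/pi) = 0.0764
sigma_2 = 93 * 0.0764 = 7.1 MPa

7.1 MPa


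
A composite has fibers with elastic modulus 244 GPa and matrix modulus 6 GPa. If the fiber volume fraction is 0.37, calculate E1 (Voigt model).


E1 = Ef*Vf + Em*(1-Vf) = 244*0.37 + 6*0.63 = 94.06 GPa

94.06 GPa


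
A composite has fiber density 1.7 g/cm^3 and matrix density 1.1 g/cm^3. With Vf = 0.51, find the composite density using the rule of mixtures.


rho_c = rho_f*Vf + rho_m*(1-Vf) = 1.7*0.51 + 1.1*0.49 = 1.406 g/cm^3

1.406 g/cm^3


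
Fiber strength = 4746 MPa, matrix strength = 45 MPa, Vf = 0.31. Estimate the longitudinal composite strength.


sigma_1 = sigma_f*Vf + sigma_m*(1-Vf) = 4746*0.31 + 45*0.69 = 1502.3 MPa

1502.3 MPa


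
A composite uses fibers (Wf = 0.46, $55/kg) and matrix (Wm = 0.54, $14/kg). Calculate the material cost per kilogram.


Cost = cost_f*Wf + cost_m*Wm = 55*0.46 + 14*0.54 = $32.86/kg

$32.86/kg


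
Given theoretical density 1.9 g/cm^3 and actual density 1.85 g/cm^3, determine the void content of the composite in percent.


Void% = (rho_theo - rho_actual)/rho_theo * 100 = (1.9 - 1.85)/1.9 * 100 = 2.63%

2.63%


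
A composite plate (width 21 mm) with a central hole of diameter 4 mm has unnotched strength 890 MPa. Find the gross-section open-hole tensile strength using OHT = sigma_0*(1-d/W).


OHT = sigma_0*(1-d/W) = 890*(1-4/21) = 720.5 MPa

720.5 MPa


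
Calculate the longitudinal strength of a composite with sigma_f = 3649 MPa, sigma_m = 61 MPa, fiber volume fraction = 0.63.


sigma_1 = sigma_f*Vf + sigma_m*(1-Vf) = 3649*0.63 + 61*0.37 = 2321.4 MPa

2321.4 MPa


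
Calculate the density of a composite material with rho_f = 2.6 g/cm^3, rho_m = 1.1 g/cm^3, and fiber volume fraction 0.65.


rho_c = rho_f*Vf + rho_m*(1-Vf) = 2.6*0.65 + 1.1*0.35 = 2.075 g/cm^3

2.075 g/cm^3


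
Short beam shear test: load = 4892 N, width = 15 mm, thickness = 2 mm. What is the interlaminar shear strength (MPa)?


ILSS = 3F/(4bh) = 3*4892/(4*15*2) = 122.3 MPa

122.3 MPa


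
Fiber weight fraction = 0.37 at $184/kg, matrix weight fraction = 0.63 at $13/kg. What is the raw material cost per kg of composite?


Cost = cost_f*Wf + cost_m*Wm = 184*0.37 + 13*0.63 = $76.27/kg

$76.27/kg


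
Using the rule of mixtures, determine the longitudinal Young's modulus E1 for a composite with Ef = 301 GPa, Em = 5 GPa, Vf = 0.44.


E1 = Ef*Vf + Em*(1-Vf) = 301*0.44 + 5*0.56 = 135.24 GPa

135.24 GPa


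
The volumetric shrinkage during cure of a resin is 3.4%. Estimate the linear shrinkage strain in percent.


Linear shrinkage ≈ vol_shrink/3 = 3.4/3 = 1.133%

1.133%


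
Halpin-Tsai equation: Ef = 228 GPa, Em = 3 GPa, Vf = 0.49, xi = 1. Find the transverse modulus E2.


eta = (Ef/Em - 1)/(Ef/Em + xi) = (76.0 - 1)/(76.0 + 1) = 0.974
E2 = Em*(1+xi*eta*Vf)/(1-eta*Vf) = 8.48 GPa

8.48 GPa


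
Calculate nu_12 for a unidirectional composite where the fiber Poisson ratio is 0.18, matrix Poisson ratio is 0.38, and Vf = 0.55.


nu_12 = nu_f*Vf + nu_m*(1-Vf) = 0.18*0.55 + 0.38*0.45 = 0.27

0.27


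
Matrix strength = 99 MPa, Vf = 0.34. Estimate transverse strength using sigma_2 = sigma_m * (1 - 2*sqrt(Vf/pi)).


factor = 1 - 2*sqrt(0.34/pi) = 0.342
sigma_2 = 99 * 0.342 = 33.86 MPa

33.86 MPa


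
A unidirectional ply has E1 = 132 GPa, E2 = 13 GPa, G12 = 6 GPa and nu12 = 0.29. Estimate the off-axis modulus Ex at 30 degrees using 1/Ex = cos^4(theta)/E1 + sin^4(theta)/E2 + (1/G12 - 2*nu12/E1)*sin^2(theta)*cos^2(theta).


cos^4(30) = 0.5625, sin^4(30) = 0.0625, sin^2(30)*cos^2(30) = 0.1875
1/G12 - 2*nu12/E1 = 1/6 - 2*0.29/132 = 0.162273 GPa^-1
1/Ex = 0.5625/132 + 0.0625/13 + 0.162273*0.1875 = 0.0394952 GPa^-1
Ex = 25.32 GPa

25.32 GPa


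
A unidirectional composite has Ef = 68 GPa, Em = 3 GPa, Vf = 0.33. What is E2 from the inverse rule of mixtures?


1/E2 = Vf/Ef + (1-Vf)/Em = 0.33/68 + 0.67/3
E2 = 4.38 GPa

4.38 GPa


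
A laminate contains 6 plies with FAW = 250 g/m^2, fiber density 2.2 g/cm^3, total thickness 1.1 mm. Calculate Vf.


Vf = n * FAW / (rho_f * h * 1000) = 6 * 250 / (2.2 * 1.1 * 1000) = 0.6198

0.6198


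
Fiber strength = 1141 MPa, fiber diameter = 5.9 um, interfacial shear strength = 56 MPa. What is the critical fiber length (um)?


Lc = sigma_f * d / (2 * tau_i) = 1141 * 5.9 / (2 * 56) = 60.1 um

60.1 um


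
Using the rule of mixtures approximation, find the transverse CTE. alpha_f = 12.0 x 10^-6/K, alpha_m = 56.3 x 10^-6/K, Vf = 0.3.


alpha_2 = alpha_f*Vf + alpha_m*(1-Vf) = 12.0*0.3 + 56.3*0.7 = 43.0 x 10^-6/K

43.0 x 10^-6/K


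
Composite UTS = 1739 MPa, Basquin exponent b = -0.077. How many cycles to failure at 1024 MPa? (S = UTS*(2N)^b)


N = 0.5 * (S/UTS)^(1/b) = 0.5 * (1024/1739)^(1/-0.077) = 485.2641 cycles

485.2641 cycles


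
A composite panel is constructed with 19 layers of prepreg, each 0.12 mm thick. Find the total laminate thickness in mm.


h = n * t_ply = 19 * 0.12 = 2.28 mm

2.28 mm


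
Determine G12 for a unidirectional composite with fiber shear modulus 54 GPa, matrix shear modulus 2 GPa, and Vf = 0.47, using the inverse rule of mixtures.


1/G12 = Vf/Gf + (1-Vf)/Gm = 0.47/54 + 0.53/2
G12 = 3.65 GPa

3.65 GPa


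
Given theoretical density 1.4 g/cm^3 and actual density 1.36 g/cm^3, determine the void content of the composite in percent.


Void% = (rho_theo - rho_actual)/rho_theo * 100 = (1.4 - 1.36)/1.4 * 100 = 2.86%

2.86%


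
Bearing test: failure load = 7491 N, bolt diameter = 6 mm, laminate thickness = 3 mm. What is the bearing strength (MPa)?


sigma_br = F/(d*h) = 7491/(6*3) = 416.2 MPa

416.2 MPa


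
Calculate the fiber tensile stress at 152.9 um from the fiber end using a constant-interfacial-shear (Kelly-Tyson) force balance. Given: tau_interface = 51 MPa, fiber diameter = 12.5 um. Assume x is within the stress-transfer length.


Force balance: sigma_f * (pi*d^2/4) = tau * (pi*d) * x  ->  sigma_f = 4 * tau * x / d
sigma_f = 4 * 51 * 152.9 / 12.5 = 2495.3 MPa

2495.3 MPa


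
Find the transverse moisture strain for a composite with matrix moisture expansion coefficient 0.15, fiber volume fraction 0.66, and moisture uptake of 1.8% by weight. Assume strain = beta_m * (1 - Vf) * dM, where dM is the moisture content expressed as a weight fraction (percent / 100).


dM = 1.8/100 = 0.018
strain = beta_m * (1-Vf) * dM = 0.15 * 0.34 * 0.018 = 0.000918

0.000918


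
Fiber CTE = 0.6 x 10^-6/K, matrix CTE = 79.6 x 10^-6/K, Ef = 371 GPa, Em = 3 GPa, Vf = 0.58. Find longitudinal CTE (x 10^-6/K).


E1 = Ef*Vf + Em*(1-Vf) = 216.44
alpha_1 = (alpha_f*Ef*Vf + alpha_m*Em*(1-Vf))/E1 = 1.06 x 10^-6/K

1.06 x 10^-6/K


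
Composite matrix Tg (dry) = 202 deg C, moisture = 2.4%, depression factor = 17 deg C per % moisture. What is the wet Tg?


Tg_wet = Tg_dry - k*moisture = 202 - 17*2.4 = 161.2 deg C

161.2 deg C


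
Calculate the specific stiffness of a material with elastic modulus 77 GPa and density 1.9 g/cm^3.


Specific stiffness = E/rho = 77/1.9 = 40.5 GPa/(g/cm^3)

40.5 GPa/(g/cm^3)


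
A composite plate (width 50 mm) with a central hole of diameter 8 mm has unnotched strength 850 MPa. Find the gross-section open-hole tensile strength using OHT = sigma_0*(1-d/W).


OHT = sigma_0*(1-d/W) = 850*(1-8/50) = 714.0 MPa

714.0 MPa


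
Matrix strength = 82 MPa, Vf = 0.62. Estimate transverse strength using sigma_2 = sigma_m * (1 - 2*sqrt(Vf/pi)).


factor = 1 - 2*sqrt(0.62/pi) = 0.1115
sigma_2 = 82 * 0.1115 = 9.14 MPa

9.14 MPa


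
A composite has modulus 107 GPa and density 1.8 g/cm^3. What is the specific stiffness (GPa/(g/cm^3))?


Specific stiffness = E/rho = 107/1.8 = 59.4 GPa/(g/cm^3)

59.4 GPa/(g/cm^3)


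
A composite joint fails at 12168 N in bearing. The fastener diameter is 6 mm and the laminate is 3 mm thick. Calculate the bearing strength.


sigma_br = F/(d*h) = 12168/(6*3) = 676.0 MPa

676.0 MPa


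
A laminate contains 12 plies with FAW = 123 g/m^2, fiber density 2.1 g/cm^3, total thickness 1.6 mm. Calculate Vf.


Vf = n * FAW / (rho_f * h * 1000) = 12 * 123 / (2.1 * 1.6 * 1000) = 0.4393

0.4393


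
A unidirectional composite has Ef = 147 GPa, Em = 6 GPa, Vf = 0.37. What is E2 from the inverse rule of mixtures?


1/E2 = Vf/Ef + (1-Vf)/Em = 0.37/147 + 0.63/6
E2 = 9.3 GPa

9.3 GPa


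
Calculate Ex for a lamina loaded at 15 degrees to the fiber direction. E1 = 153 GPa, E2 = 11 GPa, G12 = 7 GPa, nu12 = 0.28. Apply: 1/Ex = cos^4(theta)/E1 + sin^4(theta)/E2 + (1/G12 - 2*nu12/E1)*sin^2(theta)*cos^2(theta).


cos^4(15) = 0.870513, sin^4(15) = 0.004487, sin^2(15)*cos^2(15) = 0.0625
1/G12 - 2*nu12/E1 = 1/7 - 2*0.28/153 = 0.139197 GPa^-1
1/Ex = 0.870513/153 + 0.004487/11 + 0.139197*0.0625 = 0.0147974 GPa^-1
Ex = 67.58 GPa

67.58 GPa


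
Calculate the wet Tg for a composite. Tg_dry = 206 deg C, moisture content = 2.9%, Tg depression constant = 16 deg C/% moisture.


Tg_wet = Tg_dry - k*moisture = 206 - 16*2.9 = 159.6 deg C

159.6 deg C


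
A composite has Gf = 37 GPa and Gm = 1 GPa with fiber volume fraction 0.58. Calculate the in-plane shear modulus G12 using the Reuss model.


1/G12 = Vf/Gf + (1-Vf)/Gm = 0.58/37 + 0.42/1
G12 = 2.3 GPa

2.3 GPa


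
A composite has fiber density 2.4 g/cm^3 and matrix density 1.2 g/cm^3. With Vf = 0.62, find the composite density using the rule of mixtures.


rho_c = rho_f*Vf + rho_m*(1-Vf) = 2.4*0.62 + 1.2*0.38 = 1.944 g/cm^3

1.944 g/cm^3


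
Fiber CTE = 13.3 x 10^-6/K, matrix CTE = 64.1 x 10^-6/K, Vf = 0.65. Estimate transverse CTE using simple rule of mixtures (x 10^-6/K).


alpha_2 = alpha_f*Vf + alpha_m*(1-Vf) = 13.3*0.65 + 64.1*0.35 = 31.1 x 10^-6/K

31.1 x 10^-6/K


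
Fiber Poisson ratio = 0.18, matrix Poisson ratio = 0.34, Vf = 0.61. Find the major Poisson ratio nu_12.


nu_12 = nu_f*Vf + nu_m*(1-Vf) = 0.18*0.61 + 0.34*0.39 = 0.2424

0.2424


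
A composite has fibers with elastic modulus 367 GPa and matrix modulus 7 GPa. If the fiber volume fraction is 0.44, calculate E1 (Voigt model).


E1 = Ef*Vf + Em*(1-Vf) = 367*0.44 + 7*0.56 = 165.4 GPa

165.4 GPa


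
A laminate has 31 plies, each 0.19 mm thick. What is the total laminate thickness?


h = n * t_ply = 31 * 0.19 = 5.89 mm

5.89 mm


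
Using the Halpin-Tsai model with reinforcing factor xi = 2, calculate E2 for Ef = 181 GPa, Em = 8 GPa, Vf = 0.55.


eta = (Ef/Em - 1)/(Ef/Em + xi) = (22.625 - 1)/(22.625 + 2) = 0.8782
E2 = Em*(1+xi*eta*Vf)/(1-eta*Vf) = 30.42 GPa

30.42 GPa


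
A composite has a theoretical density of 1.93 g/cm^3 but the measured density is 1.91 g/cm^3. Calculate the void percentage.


Void% = (rho_theo - rho_actual)/rho_theo * 100 = (1.93 - 1.91)/1.93 * 100 = 1.04%

1.04%


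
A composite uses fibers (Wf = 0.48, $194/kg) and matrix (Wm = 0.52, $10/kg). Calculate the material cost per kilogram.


Cost = cost_f*Wf + cost_m*Wm = 194*0.48 + 10*0.52 = $98.32/kg

$98.32/kg


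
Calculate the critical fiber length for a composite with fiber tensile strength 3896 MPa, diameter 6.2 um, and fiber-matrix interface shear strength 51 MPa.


Lc = sigma_f * d / (2 * tau_i) = 3896 * 6.2 / (2 * 51) = 236.8 um

236.8 um


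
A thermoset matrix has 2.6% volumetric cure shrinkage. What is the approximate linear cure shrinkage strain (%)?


Linear shrinkage ≈ vol_shrink/3 = 2.6/3 = 0.867%

0.867%


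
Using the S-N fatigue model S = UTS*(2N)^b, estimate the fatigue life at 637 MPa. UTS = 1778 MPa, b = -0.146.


N = 0.5 * (S/UTS)^(1/b) = 0.5 * (637/1778)^(1/-0.146) = 565.3821 cycles

565.3821 cycles


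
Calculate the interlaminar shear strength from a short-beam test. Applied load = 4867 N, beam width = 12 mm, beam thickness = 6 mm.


ILSS = 3F/(4bh) = 3*4867/(4*12*6) = 50.7 MPa

50.7 MPa


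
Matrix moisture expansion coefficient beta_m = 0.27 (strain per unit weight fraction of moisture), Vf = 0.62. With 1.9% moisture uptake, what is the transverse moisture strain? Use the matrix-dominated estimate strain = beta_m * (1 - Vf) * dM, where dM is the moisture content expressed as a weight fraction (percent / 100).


dM = 1.9/100 = 0.019
strain = beta_m * (1-Vf) * dM = 0.27 * 0.38 * 0.019 = 0.0019494

0.0019494


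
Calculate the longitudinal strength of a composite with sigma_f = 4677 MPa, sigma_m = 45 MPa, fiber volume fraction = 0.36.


sigma_1 = sigma_f*Vf + sigma_m*(1-Vf) = 4677*0.36 + 45*0.64 = 1712.5 MPa

1712.5 MPa


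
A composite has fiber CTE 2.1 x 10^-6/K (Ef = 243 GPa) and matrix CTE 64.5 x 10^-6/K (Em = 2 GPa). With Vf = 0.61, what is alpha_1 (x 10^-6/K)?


E1 = Ef*Vf + Em*(1-Vf) = 149.01
alpha_1 = (alpha_f*Ef*Vf + alpha_m*Em*(1-Vf))/E1 = 2.43 x 10^-6/K

2.43 x 10^-6/K


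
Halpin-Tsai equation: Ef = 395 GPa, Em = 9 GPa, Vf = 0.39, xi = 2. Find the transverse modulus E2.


eta = (Ef/Em - 1)/(Ef/Em + xi) = (43.8889 - 1)/(43.8889 + 2) = 0.9346
E2 = Em*(1+xi*eta*Vf)/(1-eta*Vf) = 24.49 GPa

24.49 GPa


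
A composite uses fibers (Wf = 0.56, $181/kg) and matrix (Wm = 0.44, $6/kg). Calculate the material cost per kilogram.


Cost = cost_f*Wf + cost_m*Wm = 181*0.56 + 6*0.44 = $104.0/kg

$104.0/kg


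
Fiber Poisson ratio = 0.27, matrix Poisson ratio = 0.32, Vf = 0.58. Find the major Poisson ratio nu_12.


nu_12 = nu_f*Vf + nu_m*(1-Vf) = 0.27*0.58 + 0.32*0.42 = 0.291

0.291


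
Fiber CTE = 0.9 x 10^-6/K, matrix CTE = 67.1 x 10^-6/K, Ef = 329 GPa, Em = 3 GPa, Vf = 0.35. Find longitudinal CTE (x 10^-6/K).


E1 = Ef*Vf + Em*(1-Vf) = 117.1
alpha_1 = (alpha_f*Ef*Vf + alpha_m*Em*(1-Vf))/E1 = 2.0 x 10^-6/K

2.0 x 10^-6/K


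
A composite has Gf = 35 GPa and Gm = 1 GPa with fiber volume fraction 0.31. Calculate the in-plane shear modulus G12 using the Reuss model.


1/G12 = Vf/Gf + (1-Vf)/Gm = 0.31/35 + 0.69/1
G12 = 1.43 GPa

1.43 GPa


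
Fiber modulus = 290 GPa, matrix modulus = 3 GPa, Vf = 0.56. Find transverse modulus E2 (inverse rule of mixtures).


1/E2 = Vf/Ef + (1-Vf)/Em = 0.56/290 + 0.44/3
E2 = 6.73 GPa

6.73 GPa


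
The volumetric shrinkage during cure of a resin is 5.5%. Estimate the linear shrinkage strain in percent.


Linear shrinkage ≈ vol_shrink/3 = 5.5/3 = 1.833%

1.833%


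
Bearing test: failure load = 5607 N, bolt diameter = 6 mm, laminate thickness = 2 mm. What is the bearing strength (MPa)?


sigma_br = F/(d*h) = 5607/(6*2) = 467.3 MPa

467.3 MPa


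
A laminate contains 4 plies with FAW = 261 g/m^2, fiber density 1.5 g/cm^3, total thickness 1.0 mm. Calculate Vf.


Vf = n * FAW / (rho_f * h * 1000) = 4 * 261 / (1.5 * 1.0 * 1000) = 0.696

0.696


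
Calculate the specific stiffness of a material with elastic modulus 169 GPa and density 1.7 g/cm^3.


Specific stiffness = E/rho = 169/1.7 = 99.4 GPa/(g/cm^3)

99.4 GPa/(g/cm^3)


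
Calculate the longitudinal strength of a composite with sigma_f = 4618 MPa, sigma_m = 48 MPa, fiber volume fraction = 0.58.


sigma_1 = sigma_f*Vf + sigma_m*(1-Vf) = 4618*0.58 + 48*0.42 = 2698.6 MPa

2698.6 MPa


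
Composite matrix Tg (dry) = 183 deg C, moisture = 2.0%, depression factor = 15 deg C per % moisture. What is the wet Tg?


Tg_wet = Tg_dry - k*moisture = 183 - 15*2.0 = 153.0 deg C

153.0 deg C


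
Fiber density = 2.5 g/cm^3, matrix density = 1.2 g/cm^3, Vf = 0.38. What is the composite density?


rho_c = rho_f*Vf + rho_m*(1-Vf) = 2.5*0.38 + 1.2*0.62 = 1.694 g/cm^3

1.694 g/cm^3


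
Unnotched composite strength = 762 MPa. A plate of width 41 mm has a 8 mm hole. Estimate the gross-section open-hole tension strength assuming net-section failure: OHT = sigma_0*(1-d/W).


OHT = sigma_0*(1-d/W) = 762*(1-8/41) = 613.3 MPa

613.3 MPa


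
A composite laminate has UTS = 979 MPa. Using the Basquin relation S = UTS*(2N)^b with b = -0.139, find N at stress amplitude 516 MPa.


N = 0.5 * (S/UTS)^(1/b) = 0.5 * (516/979)^(1/-0.139) = 50.1103 cycles

50.1103 cycles


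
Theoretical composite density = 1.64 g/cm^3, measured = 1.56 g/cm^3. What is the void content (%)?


Void% = (rho_theo - rho_actual)/rho_theo * 100 = (1.64 - 1.56)/1.64 * 100 = 4.88%

4.88%


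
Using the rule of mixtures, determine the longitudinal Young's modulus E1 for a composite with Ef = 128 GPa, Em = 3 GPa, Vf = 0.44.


E1 = Ef*Vf + Em*(1-Vf) = 128*0.44 + 3*0.56 = 58.0 GPa

58.0 GPa


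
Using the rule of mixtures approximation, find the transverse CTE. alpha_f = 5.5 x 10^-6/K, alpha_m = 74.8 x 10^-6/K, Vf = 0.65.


alpha_2 = alpha_f*Vf + alpha_m*(1-Vf) = 5.5*0.65 + 74.8*0.35 = 29.8 x 10^-6/K

29.8 x 10^-6/K


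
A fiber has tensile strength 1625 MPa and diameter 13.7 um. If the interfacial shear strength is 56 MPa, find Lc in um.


Lc = sigma_f * d / (2 * tau_i) = 1625 * 13.7 / (2 * 56) = 198.8 um

198.8 um


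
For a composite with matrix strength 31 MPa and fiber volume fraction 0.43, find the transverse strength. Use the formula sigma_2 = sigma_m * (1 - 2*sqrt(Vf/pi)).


factor = 1 - 2*sqrt(0.43/pi) = 0.2601
sigma_2 = 31 * 0.2601 = 8.06 MPa

8.06 MPa


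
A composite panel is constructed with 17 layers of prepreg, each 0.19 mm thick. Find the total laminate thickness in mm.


h = n * t_ply = 17 * 0.19 = 3.23 mm

3.23 mm


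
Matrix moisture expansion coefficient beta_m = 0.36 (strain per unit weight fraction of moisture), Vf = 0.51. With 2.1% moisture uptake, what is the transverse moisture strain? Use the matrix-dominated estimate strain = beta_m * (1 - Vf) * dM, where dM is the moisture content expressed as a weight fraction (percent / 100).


dM = 2.1/100 = 0.021
strain = beta_m * (1-Vf) * dM = 0.36 * 0.49 * 0.021 = 0.0037044

0.0037044


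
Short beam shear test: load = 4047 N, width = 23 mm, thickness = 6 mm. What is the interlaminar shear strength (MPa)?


ILSS = 3F/(4bh) = 3*4047/(4*23*6) = 21.99 MPa

21.99 MPa


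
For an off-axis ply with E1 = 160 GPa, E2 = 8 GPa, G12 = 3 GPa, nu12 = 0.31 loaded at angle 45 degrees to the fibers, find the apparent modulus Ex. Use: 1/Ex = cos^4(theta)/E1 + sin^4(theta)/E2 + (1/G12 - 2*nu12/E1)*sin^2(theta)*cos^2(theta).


cos^4(45) = 0.25, sin^4(45) = 0.25, sin^2(45)*cos^2(45) = 0.25
1/G12 - 2*nu12/E1 = 1/3 - 2*0.31/160 = 0.329458 GPa^-1
1/Ex = 0.25/160 + 0.25/8 + 0.329458*0.25 = 0.1151771 GPa^-1
Ex = 8.68 GPa

8.68 GPa


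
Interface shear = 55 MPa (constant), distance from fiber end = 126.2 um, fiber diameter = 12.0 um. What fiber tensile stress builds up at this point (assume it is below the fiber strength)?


Force balance: sigma_f * (pi*d^2/4) = tau * (pi*d) * x  ->  sigma_f = 4 * tau * x / d
sigma_f = 4 * 55 * 126.2 / 12.0 = 2313.7 MPa

2313.7 MPa


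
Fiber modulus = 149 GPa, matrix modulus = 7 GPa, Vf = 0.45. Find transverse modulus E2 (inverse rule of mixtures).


1/E2 = Vf/Ef + (1-Vf)/Em = 0.45/149 + 0.55/7
E2 = 12.26 GPa

12.26 GPa


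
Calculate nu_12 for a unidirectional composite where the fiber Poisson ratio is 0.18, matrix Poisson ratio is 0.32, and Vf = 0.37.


nu_12 = nu_f*Vf + nu_m*(1-Vf) = 0.18*0.37 + 0.32*0.63 = 0.2682

0.2682


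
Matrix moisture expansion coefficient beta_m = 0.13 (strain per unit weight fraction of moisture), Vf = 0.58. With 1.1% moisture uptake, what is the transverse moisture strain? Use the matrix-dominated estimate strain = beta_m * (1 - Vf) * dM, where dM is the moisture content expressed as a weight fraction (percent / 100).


dM = 1.1/100 = 0.011
strain = beta_m * (1-Vf) * dM = 0.13 * 0.42 * 0.011 = 0.0006006

0.0006006


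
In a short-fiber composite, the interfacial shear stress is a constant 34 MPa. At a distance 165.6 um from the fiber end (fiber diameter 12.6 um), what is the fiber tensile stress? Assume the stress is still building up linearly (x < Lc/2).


Force balance: sigma_f * (pi*d^2/4) = tau * (pi*d) * x  ->  sigma_f = 4 * tau * x / d
sigma_f = 4 * 34 * 165.6 / 12.6 = 1787.4 MPa

1787.4 MPa


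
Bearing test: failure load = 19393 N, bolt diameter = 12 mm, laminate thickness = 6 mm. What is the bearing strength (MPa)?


sigma_br = F/(d*h) = 19393/(12*6) = 269.3 MPa

269.3 MPa


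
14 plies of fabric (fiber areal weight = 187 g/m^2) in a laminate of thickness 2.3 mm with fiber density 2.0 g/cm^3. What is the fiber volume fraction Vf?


Vf = n * FAW / (rho_f * h * 1000) = 14 * 187 / (2.0 * 2.3 * 1000) = 0.5691

0.5691


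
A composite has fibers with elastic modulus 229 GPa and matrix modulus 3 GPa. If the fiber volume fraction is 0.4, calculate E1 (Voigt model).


E1 = Ef*Vf + Em*(1-Vf) = 229*0.4 + 3*0.6 = 93.4 GPa

93.4 GPa


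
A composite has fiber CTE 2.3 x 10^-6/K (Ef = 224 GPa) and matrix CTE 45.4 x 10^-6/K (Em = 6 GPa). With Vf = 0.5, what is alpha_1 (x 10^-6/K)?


E1 = Ef*Vf + Em*(1-Vf) = 115.0
alpha_1 = (alpha_f*Ef*Vf + alpha_m*Em*(1-Vf))/E1 = 3.42 x 10^-6/K

3.42 x 10^-6/K


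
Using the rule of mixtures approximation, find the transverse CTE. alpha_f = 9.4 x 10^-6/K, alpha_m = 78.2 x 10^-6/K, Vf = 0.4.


alpha_2 = alpha_f*Vf + alpha_m*(1-Vf) = 9.4*0.4 + 78.2*0.6 = 50.7 x 10^-6/K

50.7 x 10^-6/K


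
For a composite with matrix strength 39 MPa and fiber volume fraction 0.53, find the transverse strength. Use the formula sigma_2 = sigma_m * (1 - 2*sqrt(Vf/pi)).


factor = 1 - 2*sqrt(0.53/pi) = 0.1785
sigma_2 = 39 * 0.1785 = 6.96 MPa

6.96 MPa


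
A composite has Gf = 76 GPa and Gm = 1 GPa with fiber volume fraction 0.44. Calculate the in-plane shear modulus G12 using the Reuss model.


1/G12 = Vf/Gf + (1-Vf)/Gm = 0.44/76 + 0.56/1
G12 = 1.77 GPa

1.77 GPa


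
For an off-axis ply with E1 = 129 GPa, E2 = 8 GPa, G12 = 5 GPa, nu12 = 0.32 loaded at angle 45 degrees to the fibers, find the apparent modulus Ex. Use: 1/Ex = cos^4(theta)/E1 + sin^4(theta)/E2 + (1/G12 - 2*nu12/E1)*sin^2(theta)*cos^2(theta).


cos^4(45) = 0.25, sin^4(45) = 0.25, sin^2(45)*cos^2(45) = 0.25
1/G12 - 2*nu12/E1 = 1/5 - 2*0.32/129 = 0.195039 GPa^-1
1/Ex = 0.25/129 + 0.25/8 + 0.195039*0.25 = 0.0819477 GPa^-1
Ex = 12.2 GPa

12.2 GPa


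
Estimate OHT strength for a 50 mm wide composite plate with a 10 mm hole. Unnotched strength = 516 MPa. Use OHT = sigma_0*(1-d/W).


OHT = sigma_0*(1-d/W) = 516*(1-10/50) = 412.8 MPa

412.8 MPa


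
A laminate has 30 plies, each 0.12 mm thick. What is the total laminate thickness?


h = n * t_ply = 30 * 0.12 = 3.6 mm

3.6 mm


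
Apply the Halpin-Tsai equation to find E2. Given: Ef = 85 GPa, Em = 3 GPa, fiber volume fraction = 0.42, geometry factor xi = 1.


eta = (Ef/Em - 1)/(Ef/Em + xi) = (28.3333 - 1)/(28.3333 + 1) = 0.9318
E2 = Em*(1+xi*eta*Vf)/(1-eta*Vf) = 6.86 GPa

6.86 GPa


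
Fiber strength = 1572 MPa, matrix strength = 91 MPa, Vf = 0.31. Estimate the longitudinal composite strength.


sigma_1 = sigma_f*Vf + sigma_m*(1-Vf) = 1572*0.31 + 91*0.69 = 550.1 MPa

550.1 MPa
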